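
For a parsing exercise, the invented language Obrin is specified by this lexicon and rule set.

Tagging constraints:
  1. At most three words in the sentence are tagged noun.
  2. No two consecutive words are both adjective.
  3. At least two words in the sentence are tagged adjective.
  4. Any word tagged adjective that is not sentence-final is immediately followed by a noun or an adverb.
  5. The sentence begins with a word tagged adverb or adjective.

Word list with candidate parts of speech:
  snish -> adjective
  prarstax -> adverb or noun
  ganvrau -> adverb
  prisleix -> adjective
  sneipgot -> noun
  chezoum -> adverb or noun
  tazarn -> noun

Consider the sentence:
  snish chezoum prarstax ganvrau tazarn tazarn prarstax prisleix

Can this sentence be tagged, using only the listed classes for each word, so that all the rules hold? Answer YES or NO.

YES

Candidates per position — 1:snish {adjective}; 2:chezoum {adverb,noun}; 3:prarstax {adverb,noun}; 4:ganvrau {adverb}; 5:tazarn {noun}; 6:tazarn {noun}; 7:prarstax {adverb,noun}; 8:prisleix {adjective}.
One satisfying assignment: adjective adverb adverb adverb noun noun noun adjective.
Check: rule 1 ✓; rule 2 ✓; rule 3 ✓; rule 4 ✓; rule 5 ✓.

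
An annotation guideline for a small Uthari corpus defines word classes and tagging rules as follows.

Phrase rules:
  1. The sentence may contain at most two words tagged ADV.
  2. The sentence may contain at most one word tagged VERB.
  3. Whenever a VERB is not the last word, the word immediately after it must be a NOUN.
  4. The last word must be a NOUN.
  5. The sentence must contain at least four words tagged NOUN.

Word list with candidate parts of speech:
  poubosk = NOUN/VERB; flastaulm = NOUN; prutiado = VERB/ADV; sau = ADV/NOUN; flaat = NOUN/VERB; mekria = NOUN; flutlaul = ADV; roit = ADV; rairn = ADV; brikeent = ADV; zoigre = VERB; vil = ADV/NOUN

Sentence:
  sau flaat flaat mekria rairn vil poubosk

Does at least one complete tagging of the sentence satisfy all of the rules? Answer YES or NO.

YES

Candidates per position — 1:sau {ADV,NOUN}; 2:flaat {NOUN,VERB}; 3:flaat {NOUN,VERB}; 4:mekria {NOUN}; 5:rairn {ADV}; 6:vil {ADV,NOUN}; 7:poubosk {NOUN,VERB}.
One satisfying assignment: NOUN NOUN VERB NOUN ADV NOUN NOUN.
Check: rule 1 ok; rule 2 ok; rule 3 ok; rule 4 ok; rule 5 ok.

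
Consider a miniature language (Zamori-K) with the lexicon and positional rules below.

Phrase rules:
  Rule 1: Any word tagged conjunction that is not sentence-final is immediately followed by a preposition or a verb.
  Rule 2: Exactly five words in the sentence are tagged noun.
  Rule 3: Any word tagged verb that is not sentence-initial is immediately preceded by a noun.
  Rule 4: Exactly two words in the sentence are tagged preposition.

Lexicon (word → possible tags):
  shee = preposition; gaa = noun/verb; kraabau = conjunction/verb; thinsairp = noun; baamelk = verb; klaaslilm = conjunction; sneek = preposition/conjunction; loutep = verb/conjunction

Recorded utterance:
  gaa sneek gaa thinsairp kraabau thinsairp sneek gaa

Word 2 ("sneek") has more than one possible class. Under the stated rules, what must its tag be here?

Candidates per position — 1:gaa {noun,verb}; 2:sneek {preposition,conjunction}; 3:gaa {noun,verb}; 4:thinsairp {noun}; 5:kraabau {conjunction,verb}; 6:thinsairp {noun}; 7:sneek {preposition,conjunction}; 8:gaa {noun,verb}.
Word 1 cannot be verb — rule 2 would then fail for every completion. It is noun.
Word 2 cannot be conjunction — rule 4 would then fail for every completion. It is preposition.
Word 3 cannot be verb — rule 2 would then fail for every completion. It is noun.
Word 5 cannot be conjunction — rule 1 would then fail for every completion. It is verb.
Word 7 cannot be conjunction — rule 4 would then fail for every completion. It is preposition.
Word 8 cannot be verb — rule 2 would then fail for every completion. It is noun.
The only consistent sequence is: noun preposition noun noun verb noun preposition noun.
Verifying each rule — rule 1 holds; rule 2 holds; rule 3 holds; rule 4 holds.

preposition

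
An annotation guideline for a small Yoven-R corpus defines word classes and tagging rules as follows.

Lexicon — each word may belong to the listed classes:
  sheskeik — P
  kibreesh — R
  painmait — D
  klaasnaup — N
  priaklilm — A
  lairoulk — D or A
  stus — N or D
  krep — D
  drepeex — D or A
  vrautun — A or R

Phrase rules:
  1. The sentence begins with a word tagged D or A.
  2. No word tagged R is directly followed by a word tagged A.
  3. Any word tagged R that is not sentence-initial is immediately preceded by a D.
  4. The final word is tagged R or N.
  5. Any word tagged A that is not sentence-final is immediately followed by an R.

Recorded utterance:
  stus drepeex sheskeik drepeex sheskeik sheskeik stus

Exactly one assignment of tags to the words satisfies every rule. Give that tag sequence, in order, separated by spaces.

Candidates per position — 1:stus {N,D}; 2:drepeex {D,A}; 3:sheskeik {P}; 4:drepeex {D,A}; 5:sheskeik {P}; 6:sheskeik {P}; 7:stus {N,D}.
Word 1 cannot be N — rule 1 would then fail for every completion. It is D.
Word 2 cannot be A — rule 5 would then fail for every completion. It is D.
Word 4 cannot be A — rule 5 would then fail for every completion. It is D.
Word 7 cannot be D — rule 4 would then fail for every completion. It is N.
That leaves exactly one tagging: D D P D P P N.
Rule-by-rule: rule 1 satisfied; rule 2 satisfied; rule 3 satisfied; rule 4 satisfied; rule 5 satisfied.

D D P D P P N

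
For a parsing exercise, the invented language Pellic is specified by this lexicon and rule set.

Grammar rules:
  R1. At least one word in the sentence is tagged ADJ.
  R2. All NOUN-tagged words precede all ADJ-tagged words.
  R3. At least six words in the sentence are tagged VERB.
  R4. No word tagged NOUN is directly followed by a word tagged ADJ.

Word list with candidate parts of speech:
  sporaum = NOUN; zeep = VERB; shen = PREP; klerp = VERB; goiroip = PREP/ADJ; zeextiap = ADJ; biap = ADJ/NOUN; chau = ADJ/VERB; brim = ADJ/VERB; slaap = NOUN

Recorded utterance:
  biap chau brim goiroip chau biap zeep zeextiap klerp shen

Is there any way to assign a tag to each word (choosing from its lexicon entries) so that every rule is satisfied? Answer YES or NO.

NO

Candidates per position — 1:biap {ADJ,NOUN}; 2:chau {ADJ,VERB}; 3:brim {ADJ,VERB}; 4:goiroip {PREP,ADJ}; 5:chau {ADJ,VERB}; 6:biap {ADJ,NOUN}; 7:zeep {VERB}; 8:zeextiap {ADJ}; 9:klerp {VERB}; 10:shen {PREP}.
Rule 3 cannot be satisfied by any choice of tags from the lexicon.
So there is no consistent tagging.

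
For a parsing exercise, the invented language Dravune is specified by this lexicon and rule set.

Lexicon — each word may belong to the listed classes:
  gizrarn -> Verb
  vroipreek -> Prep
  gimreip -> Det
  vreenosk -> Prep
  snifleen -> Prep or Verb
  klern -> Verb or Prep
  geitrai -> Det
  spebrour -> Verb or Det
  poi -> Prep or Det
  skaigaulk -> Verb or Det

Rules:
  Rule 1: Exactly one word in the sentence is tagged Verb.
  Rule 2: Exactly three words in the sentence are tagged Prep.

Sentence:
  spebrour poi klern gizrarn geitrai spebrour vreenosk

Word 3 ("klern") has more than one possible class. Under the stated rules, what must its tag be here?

Prep

Candidates per position — 1:spebrour {Verb,Det}; 2:poi {Prep,Det}; 3:klern {Verb,Prep}; 4:gizrarn {Verb}; 5:geitrai {Det}; 6:spebrour {Verb,Det}; 7:vreenosk {Prep}.
Word 1 cannot be Verb — rule 1 would then fail for every completion. It is Det.
Word 2 cannot be Det — rule 2 would then fail for every completion. It is Prep.
Word 3 cannot be Verb — rule 1 would then fail for every completion. It is Prep.
Word 6 cannot be Verb — rule 1 would then fail for every completion. It is Det.
That leaves exactly one tagging: Det Prep Prep Verb Det Det Prep.
Verifying each rule — rule 1 ✓; rule 2 ✓.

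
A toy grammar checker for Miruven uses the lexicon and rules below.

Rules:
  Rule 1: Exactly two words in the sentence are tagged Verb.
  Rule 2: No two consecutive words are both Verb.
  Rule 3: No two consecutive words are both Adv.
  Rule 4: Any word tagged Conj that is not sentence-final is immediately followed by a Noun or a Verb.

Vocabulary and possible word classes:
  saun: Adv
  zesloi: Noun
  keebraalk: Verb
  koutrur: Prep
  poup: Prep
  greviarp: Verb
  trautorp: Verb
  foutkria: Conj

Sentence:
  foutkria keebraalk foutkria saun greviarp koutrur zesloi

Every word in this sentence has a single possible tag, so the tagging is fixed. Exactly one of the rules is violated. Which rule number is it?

Fixed tagging: Conj Verb Conj Adv Verb Prep Noun.
Checking each rule: R1 pass, R2 pass, R3 pass, R4 fail.
Only rule 4 fails.

4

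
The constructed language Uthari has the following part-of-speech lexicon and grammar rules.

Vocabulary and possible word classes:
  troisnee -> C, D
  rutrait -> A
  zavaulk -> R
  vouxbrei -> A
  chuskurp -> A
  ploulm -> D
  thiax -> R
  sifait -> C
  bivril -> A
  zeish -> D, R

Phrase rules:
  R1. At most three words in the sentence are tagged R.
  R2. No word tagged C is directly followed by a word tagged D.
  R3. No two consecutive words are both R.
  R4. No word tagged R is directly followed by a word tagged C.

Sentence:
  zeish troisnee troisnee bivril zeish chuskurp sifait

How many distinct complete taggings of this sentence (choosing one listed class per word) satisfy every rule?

10

Candidates per position — 1:zeish {D,R}; 2:troisnee {C,D}; 3:troisnee {C,D}; 4:bivril {A}; 5:zeish {D,R}; 6:chuskurp {A}; 7:sifait {C}.
There are 16 candidate sequences in total.
Checking each against the rules leaves 10 sequences.
Count = 10.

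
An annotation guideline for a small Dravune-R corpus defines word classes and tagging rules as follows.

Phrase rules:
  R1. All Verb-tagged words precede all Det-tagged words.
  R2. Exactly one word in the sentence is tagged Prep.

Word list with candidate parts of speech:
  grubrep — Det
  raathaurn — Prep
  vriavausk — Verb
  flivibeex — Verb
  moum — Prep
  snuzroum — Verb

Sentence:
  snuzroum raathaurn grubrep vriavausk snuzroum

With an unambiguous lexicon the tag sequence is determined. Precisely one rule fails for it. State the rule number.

1

Fixed tagging: Verb Prep Det Verb Verb.
Rule check: R1 ✗, R2 ✓.
Only rule 1 fails.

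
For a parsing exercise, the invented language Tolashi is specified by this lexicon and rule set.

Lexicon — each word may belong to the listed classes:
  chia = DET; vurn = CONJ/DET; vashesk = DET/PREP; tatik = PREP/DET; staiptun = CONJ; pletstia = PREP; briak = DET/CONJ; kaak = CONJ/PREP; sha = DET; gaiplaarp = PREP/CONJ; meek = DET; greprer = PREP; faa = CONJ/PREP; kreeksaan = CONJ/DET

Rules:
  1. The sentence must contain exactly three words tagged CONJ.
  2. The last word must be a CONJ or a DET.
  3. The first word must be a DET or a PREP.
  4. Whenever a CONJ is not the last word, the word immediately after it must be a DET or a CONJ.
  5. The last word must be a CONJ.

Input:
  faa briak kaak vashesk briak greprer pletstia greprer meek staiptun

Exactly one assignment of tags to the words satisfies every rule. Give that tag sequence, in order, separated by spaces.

Candidates per position — 1:faa {CONJ,PREP}; 2:briak {DET,CONJ}; 3:kaak {CONJ,PREP}; 4:vashesk {DET,PREP}; 5:briak {DET,CONJ}; 6:greprer {PREP}; 7:pletstia {PREP}; 8:greprer {PREP}; 9:meek {DET}; 10:staiptun {CONJ}.
Position 1: tagging it CONJ would leave rule 3 unsatisfiable, so it must be PREP.
Position 5: tagging it CONJ would leave rule 4 unsatisfiable, so it must be DET.
Position 2: tagging it DET would leave rule 1 unsatisfiable, so it must be CONJ.
Position 3: tagging it PREP would leave rule 1 unsatisfiable, so it must be CONJ.
Position 4: tagging it PREP would leave rule 4 unsatisfiable, so it must be DET.
The only consistent sequence is: PREP CONJ CONJ DET DET PREP PREP PREP DET CONJ.
Verifying each rule — rule 1 ✓; rule 2 ✓; rule 3 ✓; rule 4 ✓; rule 5 ✓.

PREP CONJ CONJ DET DET PREP PREP PREP DET CONJ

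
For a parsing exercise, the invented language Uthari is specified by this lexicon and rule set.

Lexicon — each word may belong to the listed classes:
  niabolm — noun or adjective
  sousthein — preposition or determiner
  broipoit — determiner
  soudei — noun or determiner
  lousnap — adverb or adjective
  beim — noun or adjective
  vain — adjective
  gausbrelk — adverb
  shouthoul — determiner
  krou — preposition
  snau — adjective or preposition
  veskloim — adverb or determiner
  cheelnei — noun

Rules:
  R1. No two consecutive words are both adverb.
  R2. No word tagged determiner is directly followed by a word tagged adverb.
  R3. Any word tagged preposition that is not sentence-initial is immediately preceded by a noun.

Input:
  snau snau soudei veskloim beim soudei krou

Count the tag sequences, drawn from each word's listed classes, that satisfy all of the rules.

Candidates per position — 1:snau {adjective,preposition}; 2:snau {adjective,preposition}; 3:soudei {noun,determiner}; 4:veskloim {adverb,determiner}; 5:beim {noun,adjective}; 6:soudei {noun,determiner}; 7:krou {preposition}.
There are 64 candidate sequences in total.
Checking each against the rules leaves 12 sequences.
Count = 12.

12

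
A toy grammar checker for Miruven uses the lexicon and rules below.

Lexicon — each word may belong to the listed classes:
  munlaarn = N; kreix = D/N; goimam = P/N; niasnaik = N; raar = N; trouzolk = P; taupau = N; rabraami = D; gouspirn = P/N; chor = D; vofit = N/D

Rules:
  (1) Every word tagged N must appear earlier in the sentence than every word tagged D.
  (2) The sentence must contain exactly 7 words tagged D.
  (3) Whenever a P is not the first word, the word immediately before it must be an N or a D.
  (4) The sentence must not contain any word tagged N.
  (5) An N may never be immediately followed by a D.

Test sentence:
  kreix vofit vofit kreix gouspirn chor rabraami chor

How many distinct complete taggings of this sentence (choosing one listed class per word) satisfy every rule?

1

Candidates per position — 1:kreix {D,N}; 2:vofit {N,D}; 3:vofit {N,D}; 4:kreix {D,N}; 5:gouspirn {P,N}; 6:chor {D}; 7:rabraami {D}; 8:chor {D}.
There are 32 candidate sequences in total.
The sequences that satisfy every rule: D D D D P D D D.
Count = 1.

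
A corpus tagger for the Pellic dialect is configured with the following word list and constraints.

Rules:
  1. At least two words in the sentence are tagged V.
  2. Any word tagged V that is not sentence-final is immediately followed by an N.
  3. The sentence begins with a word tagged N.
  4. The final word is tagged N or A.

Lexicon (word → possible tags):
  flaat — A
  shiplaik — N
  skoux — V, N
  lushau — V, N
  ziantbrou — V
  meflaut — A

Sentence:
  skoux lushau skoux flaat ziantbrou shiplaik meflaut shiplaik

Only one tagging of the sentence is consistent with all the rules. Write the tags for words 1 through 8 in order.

Candidates per position — 1:skoux {V,N}; 2:lushau {V,N}; 3:skoux {V,N}; 4:flaat {A}; 5:ziantbrou {V}; 6:shiplaik {N}; 7:meflaut {A}; 8:shiplaik {N}.
Word 1 cannot be V — rule 3 would then fail for every completion. It is N.
Word 3 cannot be V — rule 2 would then fail for every completion. It is N.
Word 2 cannot be N — rule 1 would then fail for every completion. It is V.
So the tagging must be: N V N A V N A N.
Verifying each rule — rule 1 satisfied; rule 2 satisfied; rule 3 satisfied; rule 4 satisfied.

N V N A V N A N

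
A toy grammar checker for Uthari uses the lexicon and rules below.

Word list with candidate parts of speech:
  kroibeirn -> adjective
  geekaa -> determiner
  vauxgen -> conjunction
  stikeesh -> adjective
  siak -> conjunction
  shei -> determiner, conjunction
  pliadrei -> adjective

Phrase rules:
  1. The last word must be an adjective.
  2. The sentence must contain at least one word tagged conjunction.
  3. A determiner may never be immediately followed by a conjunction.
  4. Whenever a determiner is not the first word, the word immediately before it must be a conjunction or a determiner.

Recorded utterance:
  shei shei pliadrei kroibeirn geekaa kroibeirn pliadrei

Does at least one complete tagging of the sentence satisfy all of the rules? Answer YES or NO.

Candidates per position — 1:shei {determiner,conjunction}; 2:shei {determiner,conjunction}; 3:pliadrei {adjective}; 4:kroibeirn {adjective}; 5:geekaa {determiner}; 6:kroibeirn {adjective}; 7:pliadrei {adjective}.
Rule 4 cannot be satisfied by any choice of tags from the lexicon.
So there is no consistent tagging.

NO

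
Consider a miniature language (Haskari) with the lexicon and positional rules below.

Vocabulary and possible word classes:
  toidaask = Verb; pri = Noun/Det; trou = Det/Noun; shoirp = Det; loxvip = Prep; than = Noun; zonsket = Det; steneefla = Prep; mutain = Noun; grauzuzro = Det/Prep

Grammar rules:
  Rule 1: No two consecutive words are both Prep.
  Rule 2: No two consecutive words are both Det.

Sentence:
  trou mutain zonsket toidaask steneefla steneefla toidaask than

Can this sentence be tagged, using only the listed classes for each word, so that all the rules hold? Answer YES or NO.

Candidates per position — 1:trou {Det,Noun}; 2:mutain {Noun}; 3:zonsket {Det}; 4:toidaask {Verb}; 5:steneefla {Prep}; 6:steneefla {Prep}; 7:toidaask {Verb}; 8:than {Noun}.
Rule 1 cannot be satisfied by any choice of tags from the lexicon.
So there is no consistent tagging.

NO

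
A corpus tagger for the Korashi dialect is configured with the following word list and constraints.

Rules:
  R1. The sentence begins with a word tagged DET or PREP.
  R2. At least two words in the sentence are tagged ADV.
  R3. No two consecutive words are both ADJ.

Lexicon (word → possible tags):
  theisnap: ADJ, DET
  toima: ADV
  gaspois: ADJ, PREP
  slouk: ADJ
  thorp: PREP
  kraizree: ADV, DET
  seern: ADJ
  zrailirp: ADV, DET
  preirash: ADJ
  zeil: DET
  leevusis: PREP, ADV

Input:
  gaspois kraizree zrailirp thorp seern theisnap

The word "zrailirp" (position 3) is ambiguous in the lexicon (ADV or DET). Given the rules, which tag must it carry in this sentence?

Candidates per position — 1:gaspois {ADJ,PREP}; 2:kraizree {ADV,DET}; 3:zrailirp {ADV,DET}; 4:thorp {PREP}; 5:seern {ADJ}; 6:theisnap {ADJ,DET}.
If word 1 were ADJ, no tagging could satisfy rule 1; so word 1 is PREP.
If word 2 were DET, no tagging could satisfy rule 2; so word 2 is ADV.
If word 3 were DET, no tagging could satisfy rule 2; so word 3 is ADV.
If word 6 were ADJ, no tagging could satisfy rule 3; so word 6 is DET.
The only consistent sequence is: PREP ADV ADV PREP ADJ DET.
Checking: rule 1 satisfied; rule 2 satisfied; rule 3 satisfied.

ADV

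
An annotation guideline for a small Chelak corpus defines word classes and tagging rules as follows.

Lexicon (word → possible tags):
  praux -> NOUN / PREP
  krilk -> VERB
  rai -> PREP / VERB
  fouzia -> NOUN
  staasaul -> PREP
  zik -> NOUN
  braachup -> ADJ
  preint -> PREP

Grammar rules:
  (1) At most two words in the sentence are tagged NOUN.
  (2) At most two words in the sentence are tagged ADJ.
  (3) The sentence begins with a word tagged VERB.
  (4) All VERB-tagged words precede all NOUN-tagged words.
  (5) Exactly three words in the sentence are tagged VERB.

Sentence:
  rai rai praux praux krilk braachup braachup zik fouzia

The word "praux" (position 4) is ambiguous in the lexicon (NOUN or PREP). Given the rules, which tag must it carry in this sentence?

Candidates per position — 1:rai {PREP,VERB}; 2:rai {PREP,VERB}; 3:praux {NOUN,PREP}; 4:praux {NOUN,PREP}; 5:krilk {VERB}; 6:braachup {ADJ}; 7:braachup {ADJ}; 8:zik {NOUN}; 9:fouzia {NOUN}.
At position 1, choosing PREP makes rule 3 impossible to satisfy; hence VERB.
At position 2, choosing PREP makes rule 5 impossible to satisfy; hence VERB.
At position 3, choosing NOUN makes rule 1 impossible to satisfy; hence PREP.
At position 4, choosing NOUN makes rule 1 impossible to satisfy; hence PREP.
That leaves exactly one tagging: VERB VERB PREP PREP VERB ADJ ADJ NOUN NOUN.
Check: rule 1 satisfied; rule 2 satisfied; rule 3 satisfied; rule 4 satisfied; rule 5 satisfied.

PREP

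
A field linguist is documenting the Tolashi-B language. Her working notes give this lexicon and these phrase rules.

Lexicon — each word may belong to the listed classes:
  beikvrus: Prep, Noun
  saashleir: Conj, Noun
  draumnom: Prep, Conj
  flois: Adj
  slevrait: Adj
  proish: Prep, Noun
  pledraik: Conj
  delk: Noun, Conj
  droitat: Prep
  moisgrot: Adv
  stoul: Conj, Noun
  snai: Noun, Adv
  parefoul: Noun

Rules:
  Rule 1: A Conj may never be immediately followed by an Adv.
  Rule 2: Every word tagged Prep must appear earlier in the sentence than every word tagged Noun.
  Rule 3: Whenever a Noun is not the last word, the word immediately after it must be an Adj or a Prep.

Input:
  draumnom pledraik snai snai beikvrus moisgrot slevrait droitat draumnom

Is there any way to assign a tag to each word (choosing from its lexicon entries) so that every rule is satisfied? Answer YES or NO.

NO

Candidates per position — 1:draumnom {Prep,Conj}; 2:pledraik {Conj}; 3:snai {Noun,Adv}; 4:snai {Noun,Adv}; 5:beikvrus {Prep,Noun}; 6:moisgrot {Adv}; 7:slevrait {Adj}; 8:droitat {Prep}; 9:draumnom {Prep,Conj}.
Every candidate sequence violates at least one rule; no consistent tagging exists.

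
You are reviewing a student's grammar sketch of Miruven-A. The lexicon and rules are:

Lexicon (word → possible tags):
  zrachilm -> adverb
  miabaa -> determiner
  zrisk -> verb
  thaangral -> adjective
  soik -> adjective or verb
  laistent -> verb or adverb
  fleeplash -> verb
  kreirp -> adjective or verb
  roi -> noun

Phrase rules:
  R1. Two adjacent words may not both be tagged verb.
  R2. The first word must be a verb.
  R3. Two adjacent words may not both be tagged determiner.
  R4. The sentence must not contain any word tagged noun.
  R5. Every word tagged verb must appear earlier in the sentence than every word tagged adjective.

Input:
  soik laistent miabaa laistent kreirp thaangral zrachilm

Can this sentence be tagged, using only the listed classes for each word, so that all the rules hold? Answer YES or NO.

Candidates per position — 1:soik {adjective,verb}; 2:laistent {verb,adverb}; 3:miabaa {determiner}; 4:laistent {verb,adverb}; 5:kreirp {adjective,verb}; 6:thaangral {adjective}; 7:zrachilm {adverb}.
One satisfying assignment: verb adverb determiner verb adjective adjective adverb.
Check: rule 1 ✓; rule 2 ✓; rule 3 ✓; rule 4 ✓; rule 5 ✓.

YES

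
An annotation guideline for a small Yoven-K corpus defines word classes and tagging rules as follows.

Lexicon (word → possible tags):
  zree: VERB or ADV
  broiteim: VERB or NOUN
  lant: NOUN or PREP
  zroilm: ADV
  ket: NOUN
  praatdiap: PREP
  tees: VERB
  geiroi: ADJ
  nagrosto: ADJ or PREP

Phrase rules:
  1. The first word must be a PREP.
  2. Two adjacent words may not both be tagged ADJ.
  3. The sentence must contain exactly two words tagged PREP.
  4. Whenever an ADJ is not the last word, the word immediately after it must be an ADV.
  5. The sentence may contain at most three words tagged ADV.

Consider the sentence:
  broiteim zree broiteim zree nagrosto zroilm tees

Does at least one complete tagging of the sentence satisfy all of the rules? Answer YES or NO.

NO

Candidates per position — 1:broiteim {VERB,NOUN}; 2:zree {VERB,ADV}; 3:broiteim {VERB,NOUN}; 4:zree {VERB,ADV}; 5:nagrosto {ADJ,PREP}; 6:zroilm {ADV}; 7:tees {VERB}.
Rule 1 cannot be satisfied by any choice of tags from the lexicon.
So there is no consistent tagging.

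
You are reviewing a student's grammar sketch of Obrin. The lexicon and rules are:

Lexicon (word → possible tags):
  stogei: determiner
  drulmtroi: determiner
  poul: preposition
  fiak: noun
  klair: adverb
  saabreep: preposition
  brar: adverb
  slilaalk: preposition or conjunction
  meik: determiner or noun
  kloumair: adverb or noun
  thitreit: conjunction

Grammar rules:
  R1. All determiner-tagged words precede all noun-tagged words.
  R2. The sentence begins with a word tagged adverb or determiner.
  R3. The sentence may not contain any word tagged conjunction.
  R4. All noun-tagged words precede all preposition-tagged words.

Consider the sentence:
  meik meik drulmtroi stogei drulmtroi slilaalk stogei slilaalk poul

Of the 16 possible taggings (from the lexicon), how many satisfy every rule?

1

Candidates per position — 1:meik {determiner,noun}; 2:meik {determiner,noun}; 3:drulmtroi {determiner}; 4:stogei {determiner}; 5:drulmtroi {determiner}; 6:slilaalk {preposition,conjunction}; 7:stogei {determiner}; 8:slilaalk {preposition,conjunction}; 9:poul {preposition}.
There are 16 candidate sequences in total.
The sequences that satisfy every rule: determiner determiner determiner determiner determiner preposition determiner preposition preposition.
Count = 1.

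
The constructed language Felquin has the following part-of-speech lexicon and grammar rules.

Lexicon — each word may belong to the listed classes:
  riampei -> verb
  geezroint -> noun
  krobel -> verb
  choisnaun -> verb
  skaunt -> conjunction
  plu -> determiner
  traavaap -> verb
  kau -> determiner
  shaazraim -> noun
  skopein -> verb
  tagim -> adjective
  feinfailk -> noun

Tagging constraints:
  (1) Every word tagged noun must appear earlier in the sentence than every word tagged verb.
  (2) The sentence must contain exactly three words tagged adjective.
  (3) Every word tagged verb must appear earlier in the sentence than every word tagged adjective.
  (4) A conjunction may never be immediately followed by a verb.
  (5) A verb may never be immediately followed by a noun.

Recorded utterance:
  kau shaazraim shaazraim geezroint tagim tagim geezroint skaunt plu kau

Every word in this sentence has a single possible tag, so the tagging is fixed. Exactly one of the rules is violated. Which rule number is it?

2

Fixed tagging: determiner noun noun noun adjective adjective noun conjunction determiner determiner.
Rule check: R1 pass, R2 fail, R3 pass, R4 pass, R5 pass.
Only rule 2 fails.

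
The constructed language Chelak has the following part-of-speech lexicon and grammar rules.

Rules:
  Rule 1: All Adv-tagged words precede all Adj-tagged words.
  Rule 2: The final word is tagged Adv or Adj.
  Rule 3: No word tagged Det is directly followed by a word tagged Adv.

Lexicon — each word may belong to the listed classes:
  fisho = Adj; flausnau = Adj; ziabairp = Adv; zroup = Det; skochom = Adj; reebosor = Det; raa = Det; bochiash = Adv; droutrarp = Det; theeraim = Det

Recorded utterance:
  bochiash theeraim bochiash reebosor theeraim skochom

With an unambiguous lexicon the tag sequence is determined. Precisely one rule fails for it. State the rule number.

3

Fixed tagging: Adv Det Adv Det Det Adj.
Rule check: R1 ✓, R2 ✓, R3 ✗.
Only rule 3 fails.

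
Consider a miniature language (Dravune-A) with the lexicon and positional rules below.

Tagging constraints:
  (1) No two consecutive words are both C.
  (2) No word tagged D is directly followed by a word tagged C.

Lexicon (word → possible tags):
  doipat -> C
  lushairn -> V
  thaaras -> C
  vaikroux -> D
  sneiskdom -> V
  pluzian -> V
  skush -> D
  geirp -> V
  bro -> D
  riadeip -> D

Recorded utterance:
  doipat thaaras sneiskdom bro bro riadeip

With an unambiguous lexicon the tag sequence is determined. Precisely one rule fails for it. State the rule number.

1

Fixed tagging: C C V D D D.
Rule check: R1 fails, R2 ok.
Only rule 1 fails.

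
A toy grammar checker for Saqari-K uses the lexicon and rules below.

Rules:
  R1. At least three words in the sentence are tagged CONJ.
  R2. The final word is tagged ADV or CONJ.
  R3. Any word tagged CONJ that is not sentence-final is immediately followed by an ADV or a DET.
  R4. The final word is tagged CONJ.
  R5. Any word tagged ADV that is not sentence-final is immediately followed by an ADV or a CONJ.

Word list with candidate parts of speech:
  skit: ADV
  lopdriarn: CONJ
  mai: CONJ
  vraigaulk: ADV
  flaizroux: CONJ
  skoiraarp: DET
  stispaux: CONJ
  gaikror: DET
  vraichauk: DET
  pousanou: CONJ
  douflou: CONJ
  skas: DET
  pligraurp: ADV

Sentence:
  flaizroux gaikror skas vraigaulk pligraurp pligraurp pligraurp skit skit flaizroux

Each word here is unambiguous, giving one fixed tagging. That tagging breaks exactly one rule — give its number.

Fixed tagging: CONJ DET DET ADV ADV ADV ADV ADV ADV CONJ.
Rule check: R1 fail, R2 pass, R3 pass, R4 pass, R5 pass.
Only rule 1 fails.

1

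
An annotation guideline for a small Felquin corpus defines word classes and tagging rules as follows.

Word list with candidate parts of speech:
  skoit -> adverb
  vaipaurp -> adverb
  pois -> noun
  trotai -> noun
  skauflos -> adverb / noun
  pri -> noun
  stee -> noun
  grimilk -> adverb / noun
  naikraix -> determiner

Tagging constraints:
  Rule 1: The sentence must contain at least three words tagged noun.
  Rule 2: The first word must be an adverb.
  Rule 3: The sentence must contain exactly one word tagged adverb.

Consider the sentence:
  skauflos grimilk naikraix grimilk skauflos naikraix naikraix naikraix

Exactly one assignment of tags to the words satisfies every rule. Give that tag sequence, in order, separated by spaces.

Candidates per position — 1:skauflos {adverb,noun}; 2:grimilk {adverb,noun}; 3:naikraix {determiner}; 4:grimilk {adverb,noun}; 5:skauflos {adverb,noun}; 6:naikraix {determiner}; 7:naikraix {determiner}; 8:naikraix {determiner}.
Position 1: noun is ruled out by rule 2; that leaves adverb.
Position 2: adverb is ruled out by rule 1; that leaves noun.
Position 4: adverb is ruled out by rule 1; that leaves noun.
Position 5: adverb is ruled out by rule 1; that leaves noun.
The unique satisfying tagging is: adverb noun determiner noun noun determiner determiner determiner.
Check: rule 1 ok; rule 2 ok; rule 3 ok.

adverb noun determiner noun noun determiner determiner determiner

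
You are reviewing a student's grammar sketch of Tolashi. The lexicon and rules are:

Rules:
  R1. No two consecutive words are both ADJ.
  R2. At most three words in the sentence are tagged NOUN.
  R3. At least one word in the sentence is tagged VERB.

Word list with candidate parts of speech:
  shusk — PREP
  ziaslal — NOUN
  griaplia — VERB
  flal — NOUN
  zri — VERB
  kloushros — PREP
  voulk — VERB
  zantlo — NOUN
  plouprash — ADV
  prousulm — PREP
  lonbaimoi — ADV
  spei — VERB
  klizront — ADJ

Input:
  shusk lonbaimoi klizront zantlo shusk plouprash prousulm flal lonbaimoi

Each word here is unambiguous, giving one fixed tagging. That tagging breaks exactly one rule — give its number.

3

Fixed tagging: PREP ADV ADJ NOUN PREP ADV PREP NOUN ADV.
Rule check: R1 ok, R2 ok, R3 fails.
Only rule 3 fails.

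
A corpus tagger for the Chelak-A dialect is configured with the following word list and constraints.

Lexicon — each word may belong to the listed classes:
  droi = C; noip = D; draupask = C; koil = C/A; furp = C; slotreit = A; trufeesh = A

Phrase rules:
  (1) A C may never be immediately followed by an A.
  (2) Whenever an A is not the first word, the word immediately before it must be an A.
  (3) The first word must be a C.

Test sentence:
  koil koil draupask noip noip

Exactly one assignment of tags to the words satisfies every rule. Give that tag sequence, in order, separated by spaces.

Candidates per position — 1:koil {C,A}; 2:koil {C,A}; 3:draupask {C}; 4:noip {D}; 5:noip {D}.
Position 1: tagging it A would leave rule 3 unsatisfiable, so it must be C.
Position 2: tagging it A would leave rule 1 unsatisfiable, so it must be C.
So the tagging must be: C C C D D.
Rule-by-rule: rule 1 ok; rule 2 ok; rule 3 ok.

C C C D D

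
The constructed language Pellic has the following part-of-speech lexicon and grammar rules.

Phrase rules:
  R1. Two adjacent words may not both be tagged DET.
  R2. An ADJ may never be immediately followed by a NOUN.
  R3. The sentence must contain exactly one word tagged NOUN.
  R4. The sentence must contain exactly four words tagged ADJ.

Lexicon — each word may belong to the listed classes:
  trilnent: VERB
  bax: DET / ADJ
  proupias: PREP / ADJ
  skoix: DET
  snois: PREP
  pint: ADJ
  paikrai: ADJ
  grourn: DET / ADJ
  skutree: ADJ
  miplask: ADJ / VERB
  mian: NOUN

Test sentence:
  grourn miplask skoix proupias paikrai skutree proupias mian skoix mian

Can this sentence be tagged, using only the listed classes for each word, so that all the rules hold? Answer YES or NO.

Candidates per position — 1:grourn {DET,ADJ}; 2:miplask {ADJ,VERB}; 3:skoix {DET}; 4:proupias {PREP,ADJ}; 5:paikrai {ADJ}; 6:skutree {ADJ}; 7:proupias {PREP,ADJ}; 8:mian {NOUN}; 9:skoix {DET}; 10:mian {NOUN}.
Rule 3 cannot be satisfied by any choice of tags from the lexicon.
So there is no consistent tagging.

NO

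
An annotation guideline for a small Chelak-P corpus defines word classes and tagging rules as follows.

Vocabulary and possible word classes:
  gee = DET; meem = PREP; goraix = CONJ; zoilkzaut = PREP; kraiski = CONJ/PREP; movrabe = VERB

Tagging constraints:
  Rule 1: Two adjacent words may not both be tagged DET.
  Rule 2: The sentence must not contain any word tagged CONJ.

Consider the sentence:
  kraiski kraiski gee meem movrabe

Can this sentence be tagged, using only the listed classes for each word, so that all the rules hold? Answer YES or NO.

Candidates per position — 1:kraiski {CONJ,PREP}; 2:kraiski {CONJ,PREP}; 3:gee {DET}; 4:meem {PREP}; 5:movrabe {VERB}.
One satisfying assignment: PREP PREP DET PREP VERB.
Checking: rule 1 satisfied; rule 2 satisfied.

YES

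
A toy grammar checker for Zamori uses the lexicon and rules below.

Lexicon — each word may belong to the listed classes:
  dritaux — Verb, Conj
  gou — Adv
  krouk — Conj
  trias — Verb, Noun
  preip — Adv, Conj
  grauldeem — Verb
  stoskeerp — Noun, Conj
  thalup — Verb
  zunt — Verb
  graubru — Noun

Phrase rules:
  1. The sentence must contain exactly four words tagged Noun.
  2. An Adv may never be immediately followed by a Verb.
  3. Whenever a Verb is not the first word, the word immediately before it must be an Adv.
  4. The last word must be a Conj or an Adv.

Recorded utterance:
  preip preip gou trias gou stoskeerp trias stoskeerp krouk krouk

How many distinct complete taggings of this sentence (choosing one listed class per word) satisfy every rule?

4

Candidates per position — 1:preip {Adv,Conj}; 2:preip {Adv,Conj}; 3:gou {Adv}; 4:trias {Verb,Noun}; 5:gou {Adv}; 6:stoskeerp {Noun,Conj}; 7:trias {Verb,Noun}; 8:stoskeerp {Noun,Conj}; 9:krouk {Conj}; 10:krouk {Conj}.
There are 64 candidate sequences in total.
The sequences that satisfy every rule: Adv Adv Adv Noun Adv Noun Noun Noun Conj Conj; Adv Conj Adv Noun Adv Noun Noun Noun Conj Conj; Conj Adv Adv Noun Adv Noun Noun Noun Conj Conj; Conj Conj Adv Noun Adv Noun Noun Noun Conj Conj.
Count = 4.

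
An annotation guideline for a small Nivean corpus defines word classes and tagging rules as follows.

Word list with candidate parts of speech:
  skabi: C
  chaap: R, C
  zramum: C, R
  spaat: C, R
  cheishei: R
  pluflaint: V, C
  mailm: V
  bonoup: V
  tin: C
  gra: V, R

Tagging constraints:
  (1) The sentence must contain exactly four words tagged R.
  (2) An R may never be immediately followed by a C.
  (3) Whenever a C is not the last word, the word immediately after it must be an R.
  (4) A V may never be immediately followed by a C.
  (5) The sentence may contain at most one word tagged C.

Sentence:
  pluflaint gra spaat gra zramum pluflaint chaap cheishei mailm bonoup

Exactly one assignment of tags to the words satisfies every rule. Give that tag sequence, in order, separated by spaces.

Candidates per position — 1:pluflaint {V,C}; 2:gra {V,R}; 3:spaat {C,R}; 4:gra {V,R}; 5:zramum {C,R}; 6:pluflaint {V,C}; 7:chaap {R,C}; 8:cheishei {R}; 9:mailm {V}; 10:bonoup {V}.
Position 5: tagging it C would leave rule 3 unsatisfiable, so it must be R.
Position 6: tagging it C would leave rule 2 unsatisfiable, so it must be V.
Position 7: tagging it C would leave rule 4 unsatisfiable, so it must be R.
The remaining ambiguous positions (1, 2, 3, 4) are resolved jointly — only one combination satisfies every rule.
So the tagging must be: V V R V R V R R V V.
Check: rule 1 ok; rule 2 ok; rule 3 ok; rule 4 ok; rule 5 ok.

V V R V R V R R V V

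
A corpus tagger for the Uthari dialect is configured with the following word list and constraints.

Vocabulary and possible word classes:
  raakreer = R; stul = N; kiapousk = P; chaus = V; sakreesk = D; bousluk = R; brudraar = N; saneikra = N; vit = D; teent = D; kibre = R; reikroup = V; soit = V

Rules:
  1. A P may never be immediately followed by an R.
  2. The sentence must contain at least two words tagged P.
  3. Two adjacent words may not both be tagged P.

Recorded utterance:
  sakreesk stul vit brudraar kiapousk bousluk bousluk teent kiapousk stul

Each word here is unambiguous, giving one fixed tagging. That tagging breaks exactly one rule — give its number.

Fixed tagging: D N D N P R R D P N.
Rule check: R1 fails, R2 ok, R3 ok.
Only rule 1 fails.

1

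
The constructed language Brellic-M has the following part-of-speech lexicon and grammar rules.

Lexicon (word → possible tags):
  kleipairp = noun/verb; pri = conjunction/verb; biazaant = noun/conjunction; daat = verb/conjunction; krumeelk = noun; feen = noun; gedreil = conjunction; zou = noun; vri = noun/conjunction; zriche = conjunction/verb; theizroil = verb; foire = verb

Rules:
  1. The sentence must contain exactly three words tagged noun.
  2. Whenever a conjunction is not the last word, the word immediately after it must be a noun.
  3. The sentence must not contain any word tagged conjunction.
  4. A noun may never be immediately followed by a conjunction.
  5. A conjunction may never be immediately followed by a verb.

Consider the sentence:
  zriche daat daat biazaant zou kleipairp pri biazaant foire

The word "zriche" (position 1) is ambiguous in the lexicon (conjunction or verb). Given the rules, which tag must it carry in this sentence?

verb

Candidates per position — 1:zriche {conjunction,verb}; 2:daat {verb,conjunction}; 3:daat {verb,conjunction}; 4:biazaant {noun,conjunction}; 5:zou {noun}; 6:kleipairp {noun,verb}; 7:pri {conjunction,verb}; 8:biazaant {noun,conjunction}; 9:foire {verb}.
At position 1, choosing conjunction makes rule 2 impossible to satisfy; hence verb.
At position 2, choosing conjunction makes rule 2 impossible to satisfy; hence verb.
At position 3, choosing conjunction makes rule 3 impossible to satisfy; hence verb.
At position 4, choosing conjunction makes rule 3 impossible to satisfy; hence noun.
At position 7, choosing conjunction makes rule 3 impossible to satisfy; hence verb.
At position 8, choosing conjunction makes rule 2 impossible to satisfy; hence noun.
At position 6, choosing noun makes rule 1 impossible to satisfy; hence verb.
So the tagging must be: verb verb verb noun noun verb verb noun verb.
Checking: rule 1 satisfied; rule 2 satisfied; rule 3 satisfied; rule 4 satisfied; rule 5 satisfied.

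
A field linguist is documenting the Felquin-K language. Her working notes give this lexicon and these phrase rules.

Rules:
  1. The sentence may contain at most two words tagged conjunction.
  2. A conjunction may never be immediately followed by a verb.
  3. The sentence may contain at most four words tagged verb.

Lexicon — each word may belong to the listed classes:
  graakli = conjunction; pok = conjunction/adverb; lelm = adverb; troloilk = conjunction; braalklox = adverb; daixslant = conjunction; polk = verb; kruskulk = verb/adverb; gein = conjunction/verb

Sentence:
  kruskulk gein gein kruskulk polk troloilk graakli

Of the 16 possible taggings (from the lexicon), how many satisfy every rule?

3

Candidates per position — 1:kruskulk {verb,adverb}; 2:gein {conjunction,verb}; 3:gein {conjunction,verb}; 4:kruskulk {verb,adverb}; 5:polk {verb}; 6:troloilk {conjunction}; 7:graakli {conjunction}.
There are 16 candidate sequences in total.
The sequences that satisfy every rule: verb verb verb adverb verb conjunction conjunction; adverb verb verb verb verb conjunction conjunction; adverb verb verb adverb verb conjunction conjunction.
Count = 3.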